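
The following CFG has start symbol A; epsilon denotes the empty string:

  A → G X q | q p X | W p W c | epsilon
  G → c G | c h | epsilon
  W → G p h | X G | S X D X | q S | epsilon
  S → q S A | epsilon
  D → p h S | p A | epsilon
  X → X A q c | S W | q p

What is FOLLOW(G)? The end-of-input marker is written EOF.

In A → G X q: add FIRST(X q) = { c, p, q }.
In G → c G: G is at the end, add FOLLOW(G) = { EOF, c, p, q }.
In W → G p h: add FIRST(p h) = { p }.
In W → X G: G is at the end, add FOLLOW(W) = { EOF, c, p, q }.
Union: FOLLOW(G) = { EOF, c, p, q }.

{ EOF, c, p, q }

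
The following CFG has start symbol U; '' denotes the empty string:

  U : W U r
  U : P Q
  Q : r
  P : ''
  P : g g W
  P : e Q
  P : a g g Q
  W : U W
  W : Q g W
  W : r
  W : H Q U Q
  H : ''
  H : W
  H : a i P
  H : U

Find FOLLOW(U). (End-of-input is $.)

U is the start symbol, so $ ∈ FOLLOW(U).
In U : W U r: add FIRST(r) = { r }.
In W : U W: add FIRST(W) = { a, e, g, r }.
In W : H Q U Q: add FIRST(Q) = { r }.
In H : U: U is at the end, add FOLLOW(H) = { r }.
Union: FOLLOW(U) = { $, a, e, g, r }.

{ $, a, e, g, r }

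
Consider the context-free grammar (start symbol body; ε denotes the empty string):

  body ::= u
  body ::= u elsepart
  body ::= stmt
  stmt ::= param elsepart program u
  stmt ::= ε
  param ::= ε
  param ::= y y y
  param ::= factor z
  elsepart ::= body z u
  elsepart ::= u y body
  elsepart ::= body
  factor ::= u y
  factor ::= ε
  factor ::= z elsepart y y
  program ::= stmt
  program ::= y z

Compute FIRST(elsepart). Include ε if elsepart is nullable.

{ u, y, z, ε }

From elsepart ::= body z u: body nullable, take FIRST(body) ∪ {z} = { u, y, z }.
elsepart ::= u y body contributes {u}.
From elsepart ::= body: add FIRST(body) = { u, y, z, ε } (including ε since body is nullable).
Union: FIRST(elsepart) = { u, y, z, ε }.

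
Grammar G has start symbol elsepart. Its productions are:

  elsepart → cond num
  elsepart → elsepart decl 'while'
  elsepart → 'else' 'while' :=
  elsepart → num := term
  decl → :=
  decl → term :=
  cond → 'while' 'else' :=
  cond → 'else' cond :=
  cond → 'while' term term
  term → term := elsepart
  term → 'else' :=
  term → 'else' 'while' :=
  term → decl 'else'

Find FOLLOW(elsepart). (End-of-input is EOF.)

elsepart is the start symbol, so EOF ∈ FOLLOW(elsepart).
In elsepart → elsepart decl 'while': add FIRST(decl 'while') = { 'else', := }.
In term → term := elsepart: elsepart is at the end, add FOLLOW(term) = { EOF, 'else', :=, num }.
Union: FOLLOW(elsepart) = { EOF, 'else', :=, num }.

{ EOF, 'else', :=, num }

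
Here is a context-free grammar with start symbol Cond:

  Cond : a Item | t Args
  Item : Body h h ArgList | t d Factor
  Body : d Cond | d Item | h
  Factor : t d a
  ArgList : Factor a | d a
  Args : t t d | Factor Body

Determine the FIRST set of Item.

{ d, h, t }

From Item : Body h h ArgList: add FIRST(Body) = { d, h }.
Item : t d Factor contributes {t}.
Union: FIRST(Item) = { d, h, t }.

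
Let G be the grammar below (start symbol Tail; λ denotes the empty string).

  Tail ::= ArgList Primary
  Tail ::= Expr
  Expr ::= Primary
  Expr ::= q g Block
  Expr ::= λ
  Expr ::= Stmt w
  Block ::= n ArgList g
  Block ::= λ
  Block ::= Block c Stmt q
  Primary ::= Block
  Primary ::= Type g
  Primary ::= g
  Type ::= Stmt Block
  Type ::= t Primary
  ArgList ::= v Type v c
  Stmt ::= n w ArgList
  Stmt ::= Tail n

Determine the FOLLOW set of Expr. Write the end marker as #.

{ #, n }

In Tail ::= Expr: Expr is at the end, add FOLLOW(Tail) = { #, n }.
Union: FOLLOW(Expr) = { #, n }.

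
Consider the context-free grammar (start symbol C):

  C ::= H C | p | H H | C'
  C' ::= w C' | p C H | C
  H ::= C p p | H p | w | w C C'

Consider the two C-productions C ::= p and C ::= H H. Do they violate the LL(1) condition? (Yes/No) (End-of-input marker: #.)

FIRST(p) = { p } and FIRST(H H) = { p, w }.
Both contain p, so the two alternatives are not disjoint — LL(1) conflict.

Yes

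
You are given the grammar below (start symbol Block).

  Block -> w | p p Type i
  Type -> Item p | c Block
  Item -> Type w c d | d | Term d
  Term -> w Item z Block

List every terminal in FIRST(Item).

From Item -> Type w c d: add FIRST(Type) = { c, d, w }.
Item -> d contributes {d}.
From Item -> Term d: add FIRST(Term) = { w }.
Union: FIRST(Item) = { c, d, w }.

{ c, d, w }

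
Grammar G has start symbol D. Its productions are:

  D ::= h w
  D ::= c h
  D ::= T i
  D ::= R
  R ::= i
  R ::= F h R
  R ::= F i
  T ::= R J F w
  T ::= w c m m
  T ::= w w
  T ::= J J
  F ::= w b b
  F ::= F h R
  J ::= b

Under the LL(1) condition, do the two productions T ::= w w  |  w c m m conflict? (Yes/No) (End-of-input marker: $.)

Yes

FIRST(w w) = { w } and FIRST(w c m m) = { w }.
Both contain w, so the two alternatives are not disjoint — LL(1) conflict.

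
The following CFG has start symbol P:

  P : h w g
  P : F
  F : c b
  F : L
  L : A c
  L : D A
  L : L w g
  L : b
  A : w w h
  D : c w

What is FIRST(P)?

{ b, c, h, w }

P : h w g contributes {h}.
From P : F: add FIRST(F) = { b, c, w }.
Union: FIRST(P) = { b, c, h, w }.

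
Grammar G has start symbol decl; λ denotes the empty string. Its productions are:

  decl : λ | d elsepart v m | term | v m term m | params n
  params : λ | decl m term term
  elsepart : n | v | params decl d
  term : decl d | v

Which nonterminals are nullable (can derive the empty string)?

Directly nullable (have an λ-production): decl, params.
No other nonterminal has a production whose RHS symbols are all nullable.

{ decl, params }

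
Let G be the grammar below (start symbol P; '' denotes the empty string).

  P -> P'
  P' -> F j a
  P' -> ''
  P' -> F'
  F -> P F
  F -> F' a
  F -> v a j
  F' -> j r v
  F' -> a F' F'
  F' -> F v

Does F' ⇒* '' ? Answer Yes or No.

No

Nullable nonterminals: P, P'.
No production of F' has an RHS whose symbols are all nullable, so F' is not nullable.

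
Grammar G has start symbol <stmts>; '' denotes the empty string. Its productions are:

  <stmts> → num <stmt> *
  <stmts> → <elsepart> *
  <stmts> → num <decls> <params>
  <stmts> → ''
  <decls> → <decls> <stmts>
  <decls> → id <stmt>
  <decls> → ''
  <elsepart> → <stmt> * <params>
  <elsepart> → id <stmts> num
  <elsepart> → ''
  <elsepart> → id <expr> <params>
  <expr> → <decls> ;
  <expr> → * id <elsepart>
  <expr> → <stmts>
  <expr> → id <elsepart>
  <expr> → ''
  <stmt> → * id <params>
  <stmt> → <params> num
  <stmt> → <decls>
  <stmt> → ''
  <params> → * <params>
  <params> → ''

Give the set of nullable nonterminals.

Directly nullable (have an ''-production): <stmts>, <decls>, <elsepart>, <expr>, <stmt>, <params>.

{ <decls>, <elsepart>, <expr>, <params>, <stmt>, <stmts> }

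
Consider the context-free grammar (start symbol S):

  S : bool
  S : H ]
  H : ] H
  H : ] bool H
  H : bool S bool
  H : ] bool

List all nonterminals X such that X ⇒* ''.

No nonterminal has an empty production or an RHS whose symbols are all nullable.

{ } (none)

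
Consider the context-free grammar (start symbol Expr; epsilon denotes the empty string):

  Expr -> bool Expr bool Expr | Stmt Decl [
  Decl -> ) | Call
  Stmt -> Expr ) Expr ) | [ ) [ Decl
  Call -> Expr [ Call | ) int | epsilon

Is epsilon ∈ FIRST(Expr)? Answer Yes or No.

Nullable nonterminals: Call, Decl.
No production of Expr has an RHS whose symbols are all nullable, so Expr is not nullable.

No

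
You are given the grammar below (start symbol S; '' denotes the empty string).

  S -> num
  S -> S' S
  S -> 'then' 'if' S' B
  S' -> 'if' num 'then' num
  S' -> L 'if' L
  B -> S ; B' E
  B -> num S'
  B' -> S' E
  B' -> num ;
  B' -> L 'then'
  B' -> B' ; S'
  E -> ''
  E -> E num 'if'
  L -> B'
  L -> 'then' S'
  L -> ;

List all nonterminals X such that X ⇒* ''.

Directly nullable (have an ''-production): E.
No other nonterminal has a production whose RHS symbols are all nullable.

{ E }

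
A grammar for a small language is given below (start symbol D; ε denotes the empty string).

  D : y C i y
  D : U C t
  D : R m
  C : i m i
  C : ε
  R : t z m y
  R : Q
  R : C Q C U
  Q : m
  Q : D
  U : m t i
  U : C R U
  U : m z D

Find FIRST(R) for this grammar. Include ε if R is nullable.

R : t z m y contributes {t}.
From R : Q: add FIRST(Q) = { i, m, t, y }.
From R : C Q C U: C nullable, take FIRST(C) ∪ FIRST(Q) = { i, m, t, y }.
Union: FIRST(R) = { i, m, t, y }.

{ i, m, t, y }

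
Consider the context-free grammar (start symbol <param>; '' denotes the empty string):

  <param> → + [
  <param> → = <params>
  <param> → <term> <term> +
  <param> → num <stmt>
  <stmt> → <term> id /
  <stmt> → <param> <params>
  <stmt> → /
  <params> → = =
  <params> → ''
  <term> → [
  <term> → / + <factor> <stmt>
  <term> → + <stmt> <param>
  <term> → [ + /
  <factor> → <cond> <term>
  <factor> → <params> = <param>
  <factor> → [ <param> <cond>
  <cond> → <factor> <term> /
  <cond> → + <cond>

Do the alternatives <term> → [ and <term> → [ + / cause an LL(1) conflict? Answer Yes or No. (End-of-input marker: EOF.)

Yes

FIRST([) = { [ } and FIRST([ + /) = { [ }.
Both contain [, so the two alternatives are not disjoint — LL(1) conflict.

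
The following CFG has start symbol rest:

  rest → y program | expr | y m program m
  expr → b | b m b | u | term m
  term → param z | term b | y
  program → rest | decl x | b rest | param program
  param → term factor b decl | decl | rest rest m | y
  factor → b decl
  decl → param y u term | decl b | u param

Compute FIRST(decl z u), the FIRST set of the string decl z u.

{ b, u, y }

Add FIRST(decl) = { b, u, y }; decl is not nullable, stop.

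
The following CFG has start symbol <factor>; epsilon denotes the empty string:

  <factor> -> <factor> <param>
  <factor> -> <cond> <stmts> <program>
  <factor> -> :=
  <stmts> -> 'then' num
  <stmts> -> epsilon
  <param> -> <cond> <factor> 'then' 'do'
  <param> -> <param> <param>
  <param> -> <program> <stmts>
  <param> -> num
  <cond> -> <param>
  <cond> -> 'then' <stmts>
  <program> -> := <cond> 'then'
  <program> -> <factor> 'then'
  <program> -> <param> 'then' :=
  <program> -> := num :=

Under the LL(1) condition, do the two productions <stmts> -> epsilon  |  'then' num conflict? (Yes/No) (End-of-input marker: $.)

FIRST(epsilon) = { epsilon } and FIRST('then' num) = { 'then' }.
The first alternative is nullable and FOLLOW(<stmts>) = { $, 'then', :=, num } shares 'then' with FIRST of the second — conflict.

Yes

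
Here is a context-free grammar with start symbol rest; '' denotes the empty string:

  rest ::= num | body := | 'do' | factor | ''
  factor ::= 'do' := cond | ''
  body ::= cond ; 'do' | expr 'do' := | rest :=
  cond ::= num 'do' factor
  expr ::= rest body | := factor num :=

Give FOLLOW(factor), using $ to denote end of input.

In rest ::= factor: factor is at the end, add FOLLOW(rest) = { $, 'do', :=, num }.
In cond ::= num 'do' factor: factor is at the end, add FOLLOW(cond) = { $, 'do', :=, ;, num }.
In expr ::= := factor num :=: add FIRST(num :=) = { num }.
Union: FOLLOW(factor) = { $, 'do', :=, ;, num }.

{ $, 'do', :=, ;, num }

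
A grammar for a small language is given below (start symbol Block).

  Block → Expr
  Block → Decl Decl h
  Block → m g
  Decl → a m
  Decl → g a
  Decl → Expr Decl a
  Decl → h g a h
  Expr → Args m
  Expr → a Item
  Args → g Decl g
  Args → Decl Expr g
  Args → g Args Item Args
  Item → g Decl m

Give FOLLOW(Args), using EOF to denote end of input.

In Expr → Args m: add FIRST(m) = { m }.
In Args → g Args Item Args: add FIRST(Item Args) = { g }.
In Args → g Args Item Args: Args is at the end, add FOLLOW(Args) = { g, m }.
Union: FOLLOW(Args) = { g, m }.

{ g, m }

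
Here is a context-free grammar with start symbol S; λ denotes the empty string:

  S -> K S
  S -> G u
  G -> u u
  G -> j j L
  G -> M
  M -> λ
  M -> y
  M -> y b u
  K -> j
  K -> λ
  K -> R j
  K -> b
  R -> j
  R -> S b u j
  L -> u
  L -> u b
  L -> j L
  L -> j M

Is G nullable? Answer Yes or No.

Yes

G -> M and each of M is nullable, so G ⇒* λ.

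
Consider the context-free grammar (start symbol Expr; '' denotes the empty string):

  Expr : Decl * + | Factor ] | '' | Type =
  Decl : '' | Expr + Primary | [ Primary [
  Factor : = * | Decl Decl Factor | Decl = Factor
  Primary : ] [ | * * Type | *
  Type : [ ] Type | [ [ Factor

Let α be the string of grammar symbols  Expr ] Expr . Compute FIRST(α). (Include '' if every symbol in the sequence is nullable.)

{ *, +, =, [, ] }

Add FIRST(Expr)\{''} = { *, +, =, [ }; Expr is nullable, continue.
] is a terminal; add {]} and stop.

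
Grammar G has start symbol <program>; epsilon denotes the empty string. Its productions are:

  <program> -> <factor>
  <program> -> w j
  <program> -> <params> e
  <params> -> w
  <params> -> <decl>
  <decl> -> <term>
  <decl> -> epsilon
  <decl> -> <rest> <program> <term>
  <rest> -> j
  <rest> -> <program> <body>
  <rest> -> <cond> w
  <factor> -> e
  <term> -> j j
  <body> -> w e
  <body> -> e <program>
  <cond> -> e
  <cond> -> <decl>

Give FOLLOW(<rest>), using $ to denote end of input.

In <decl> -> <rest> <program> <term>: add FIRST(<program> <term>) = { e, j, w }.
Union: FOLLOW(<rest>) = { e, j, w }.

{ e, j, w }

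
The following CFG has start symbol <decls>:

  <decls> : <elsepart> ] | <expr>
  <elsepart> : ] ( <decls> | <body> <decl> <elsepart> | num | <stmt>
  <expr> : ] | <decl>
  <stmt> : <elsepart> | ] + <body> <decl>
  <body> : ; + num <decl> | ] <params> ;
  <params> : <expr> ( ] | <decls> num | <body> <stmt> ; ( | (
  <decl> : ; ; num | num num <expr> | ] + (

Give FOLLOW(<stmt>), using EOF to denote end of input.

In <elsepart> : <stmt>: <stmt> is at the end, add FOLLOW(<elsepart>) = { ;, ] }.
In <params> : <body> <stmt> ; (: add FIRST(; () = { ; }.
Union: FOLLOW(<stmt>) = { ;, ] }.

{ ;, ] }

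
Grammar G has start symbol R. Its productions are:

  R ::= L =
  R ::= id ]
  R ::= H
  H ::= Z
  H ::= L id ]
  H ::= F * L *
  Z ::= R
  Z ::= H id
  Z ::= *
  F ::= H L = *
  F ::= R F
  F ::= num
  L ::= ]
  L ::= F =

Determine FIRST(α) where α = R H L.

Add FIRST(R) = { *, ], id, num }; R is not nullable, stop.

{ *, ], id, num }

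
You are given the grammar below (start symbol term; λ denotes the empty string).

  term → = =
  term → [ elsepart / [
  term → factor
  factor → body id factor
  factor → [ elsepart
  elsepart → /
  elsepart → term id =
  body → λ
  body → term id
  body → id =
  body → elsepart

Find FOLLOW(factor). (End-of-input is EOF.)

In term → factor: factor is at the end, add FOLLOW(term) = { EOF, id }.
In factor → body id factor: factor is at the end, add FOLLOW(factor) = { EOF, id }.
Union: FOLLOW(factor) = { EOF, id }.

{ EOF, id }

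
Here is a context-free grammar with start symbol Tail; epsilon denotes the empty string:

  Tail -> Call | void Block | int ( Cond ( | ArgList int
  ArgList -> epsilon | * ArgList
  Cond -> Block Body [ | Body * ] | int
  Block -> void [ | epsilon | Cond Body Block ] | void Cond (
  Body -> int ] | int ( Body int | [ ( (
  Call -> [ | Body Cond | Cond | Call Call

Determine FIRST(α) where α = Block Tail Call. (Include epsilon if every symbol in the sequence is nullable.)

Add FIRST(Block)\{epsilon} = { [, int, void }; Block is nullable, continue.
Add FIRST(Tail) = { *, [, int, void }; Tail is not nullable, stop.

{ *, [, int, void }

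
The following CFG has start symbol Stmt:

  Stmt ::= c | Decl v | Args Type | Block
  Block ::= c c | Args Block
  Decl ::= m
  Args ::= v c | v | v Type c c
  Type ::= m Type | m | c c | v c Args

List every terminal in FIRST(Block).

Block ::= c c contributes {c}.
From Block ::= Args Block: add FIRST(Args) = { v }.
Union: FIRST(Block) = { c, v }.

{ c, v }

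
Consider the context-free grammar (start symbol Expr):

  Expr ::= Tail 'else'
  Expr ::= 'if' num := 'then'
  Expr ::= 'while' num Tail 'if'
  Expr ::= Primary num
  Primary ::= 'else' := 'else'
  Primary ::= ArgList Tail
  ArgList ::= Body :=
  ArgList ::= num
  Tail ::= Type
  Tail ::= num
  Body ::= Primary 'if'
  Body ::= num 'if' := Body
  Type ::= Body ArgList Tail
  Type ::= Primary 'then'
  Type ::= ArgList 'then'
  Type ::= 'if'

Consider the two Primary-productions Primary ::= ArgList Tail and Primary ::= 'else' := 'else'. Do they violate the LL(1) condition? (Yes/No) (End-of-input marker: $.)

Yes

FIRST(ArgList Tail) = { 'else', num } and FIRST('else' := 'else') = { 'else' }.
Both contain 'else', so the two alternatives are not disjoint — LL(1) conflict.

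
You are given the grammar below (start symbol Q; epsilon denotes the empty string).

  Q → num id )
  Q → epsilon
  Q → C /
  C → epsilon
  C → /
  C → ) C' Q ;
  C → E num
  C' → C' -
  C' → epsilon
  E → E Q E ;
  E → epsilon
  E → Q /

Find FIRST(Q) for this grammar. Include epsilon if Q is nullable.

{ ), /, ;, num, epsilon }

Q → num id ) contributes {num}.
Q → epsilon contributes epsilon.
From Q → C /: C nullable, take FIRST(C) ∪ {/} = { ), /, ;, num }.
Union: FIRST(Q) = { ), /, ;, num, epsilon }.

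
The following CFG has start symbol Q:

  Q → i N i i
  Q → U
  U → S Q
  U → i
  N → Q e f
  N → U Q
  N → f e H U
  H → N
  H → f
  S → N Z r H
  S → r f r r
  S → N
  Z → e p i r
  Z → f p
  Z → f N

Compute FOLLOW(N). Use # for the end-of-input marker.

{ e, f, i, r }

In Q → i N i i: add FIRST(i i) = { i }.
In H → N: N is at the end, add FOLLOW(H) = { f, i, r }.
In S → N Z r H: add FIRST(Z r H) = { e, f }.
In S → N: N is at the end, add FOLLOW(S) = { f, i, r }.
In Z → f N: N is at the end, add FOLLOW(Z) = { r }.
Union: FOLLOW(N) = { e, f, i, r }.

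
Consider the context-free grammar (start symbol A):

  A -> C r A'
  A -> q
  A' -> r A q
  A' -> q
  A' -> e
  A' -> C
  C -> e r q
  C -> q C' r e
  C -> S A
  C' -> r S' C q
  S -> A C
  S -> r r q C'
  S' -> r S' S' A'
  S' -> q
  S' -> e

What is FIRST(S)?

{ e, q, r }

From S -> A C: add FIRST(A) = { e, q, r }.
S -> r r q C' contributes {r}.
Union: FIRST(S) = { e, q, r }.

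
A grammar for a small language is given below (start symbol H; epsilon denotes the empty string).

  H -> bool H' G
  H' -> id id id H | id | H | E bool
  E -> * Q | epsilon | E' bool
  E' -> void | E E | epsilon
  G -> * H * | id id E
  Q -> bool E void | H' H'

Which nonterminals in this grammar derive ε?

Directly nullable (have an epsilon-production): E, E'.
No other nonterminal has a production whose RHS symbols are all nullable.

{ E, E' }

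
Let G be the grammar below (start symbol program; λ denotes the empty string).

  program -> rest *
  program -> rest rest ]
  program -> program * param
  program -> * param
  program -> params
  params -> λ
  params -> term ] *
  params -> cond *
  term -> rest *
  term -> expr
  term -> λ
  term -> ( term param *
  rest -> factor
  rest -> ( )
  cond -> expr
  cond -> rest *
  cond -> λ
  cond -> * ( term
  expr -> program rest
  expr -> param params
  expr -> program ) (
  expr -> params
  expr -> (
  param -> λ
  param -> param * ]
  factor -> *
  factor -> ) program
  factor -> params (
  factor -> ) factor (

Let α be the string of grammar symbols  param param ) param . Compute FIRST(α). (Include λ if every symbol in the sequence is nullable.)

{ ), * }

Add FIRST(param)\{λ} = { * }; param is nullable, continue.
Add FIRST(param)\{λ} = { * }; param is nullable, continue.
) is a terminal; add {)} and stop.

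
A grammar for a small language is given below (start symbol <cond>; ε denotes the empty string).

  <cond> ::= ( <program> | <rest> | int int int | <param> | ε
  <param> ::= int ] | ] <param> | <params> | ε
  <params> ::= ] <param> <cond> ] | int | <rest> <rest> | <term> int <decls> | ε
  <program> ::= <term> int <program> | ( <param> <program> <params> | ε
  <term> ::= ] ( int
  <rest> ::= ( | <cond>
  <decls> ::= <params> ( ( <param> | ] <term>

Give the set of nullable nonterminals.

Directly nullable (have an ε-production): <cond>, <param>, <params>, <program>.
<rest> ::= <cond> with every symbol nullable, so <rest> is nullable.
No other nonterminal has a production whose RHS symbols are all nullable.

{ <cond>, <param>, <params>, <program>, <rest> }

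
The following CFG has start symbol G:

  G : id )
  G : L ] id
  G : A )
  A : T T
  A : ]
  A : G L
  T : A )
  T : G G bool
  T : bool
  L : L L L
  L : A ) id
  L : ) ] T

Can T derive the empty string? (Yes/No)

No

No nonterminal in this grammar is nullable.
No production of T has an RHS whose symbols are all nullable, so T is not nullable.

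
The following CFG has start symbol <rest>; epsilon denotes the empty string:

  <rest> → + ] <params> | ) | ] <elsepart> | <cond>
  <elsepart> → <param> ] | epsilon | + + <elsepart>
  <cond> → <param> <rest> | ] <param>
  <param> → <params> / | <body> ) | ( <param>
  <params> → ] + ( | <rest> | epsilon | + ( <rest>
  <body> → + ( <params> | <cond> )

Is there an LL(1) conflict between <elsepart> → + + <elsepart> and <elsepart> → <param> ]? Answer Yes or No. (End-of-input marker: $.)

FIRST(+ + <elsepart>) = { + } and FIRST(<param> ]) = { (, ), +, /, ] }.
Both contain +, so the two alternatives are not disjoint — LL(1) conflict.

Yes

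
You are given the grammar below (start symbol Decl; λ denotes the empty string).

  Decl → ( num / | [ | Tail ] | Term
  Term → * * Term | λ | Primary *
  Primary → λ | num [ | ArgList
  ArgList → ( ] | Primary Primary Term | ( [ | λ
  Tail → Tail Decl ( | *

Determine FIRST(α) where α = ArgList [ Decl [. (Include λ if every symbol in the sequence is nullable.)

Add FIRST(ArgList)\{λ} = { (, *, num }; ArgList is nullable, continue.
[ is a terminal; add {[} and stop.

{ (, *, [, num }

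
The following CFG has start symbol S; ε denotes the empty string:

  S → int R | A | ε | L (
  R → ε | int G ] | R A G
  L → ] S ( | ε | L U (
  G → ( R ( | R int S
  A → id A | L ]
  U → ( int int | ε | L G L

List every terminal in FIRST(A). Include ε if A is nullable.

A → id A contributes {id}.
From A → L ]: L nullable, take FIRST(L) ∪ {]} = { (, ], id, int }.
Union: FIRST(A) = { (, ], id, int }.

{ (, ], id, int }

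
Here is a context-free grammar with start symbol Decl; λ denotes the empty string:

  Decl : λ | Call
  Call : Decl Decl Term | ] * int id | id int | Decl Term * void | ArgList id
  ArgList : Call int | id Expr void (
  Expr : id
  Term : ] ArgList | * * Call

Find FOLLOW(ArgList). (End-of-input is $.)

In Call : ArgList id: add FIRST(id) = { id }.
In Term : ] ArgList: ArgList is at the end, add FOLLOW(Term) = { $, *, ], id, int }.
Union: FOLLOW(ArgList) = { $, *, ], id, int }.

{ $, *, ], id, int }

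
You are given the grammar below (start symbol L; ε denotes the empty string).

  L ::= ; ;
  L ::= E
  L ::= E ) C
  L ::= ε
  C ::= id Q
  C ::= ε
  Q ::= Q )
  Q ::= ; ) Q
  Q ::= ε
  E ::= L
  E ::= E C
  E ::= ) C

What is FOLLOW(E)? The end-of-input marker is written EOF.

{ EOF, ), id }

In L ::= E: E is at the end, add FOLLOW(L) = { EOF, ), id }.
In L ::= E ) C: add FIRST() C) = { ) }.
In E ::= E C: add FIRST(C)\{ε} = { id }.
  Since C is nullable, also add FOLLOW(E) = { EOF, ), id }.
Union: FOLLOW(E) = { EOF, ), id }.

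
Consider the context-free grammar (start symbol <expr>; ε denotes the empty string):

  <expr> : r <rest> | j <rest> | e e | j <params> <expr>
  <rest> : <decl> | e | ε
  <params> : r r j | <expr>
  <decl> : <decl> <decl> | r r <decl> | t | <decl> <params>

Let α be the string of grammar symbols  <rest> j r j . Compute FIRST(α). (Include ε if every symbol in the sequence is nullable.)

Add FIRST(<rest>)\{ε} = { e, r, t }; <rest> is nullable, continue.
j is a terminal; add {j} and stop.

{ e, j, r, t }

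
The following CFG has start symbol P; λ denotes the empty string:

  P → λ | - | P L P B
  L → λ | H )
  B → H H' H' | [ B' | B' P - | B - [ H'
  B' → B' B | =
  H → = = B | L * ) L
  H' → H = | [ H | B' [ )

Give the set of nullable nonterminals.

Directly nullable (have an λ-production): P, L.
No other nonterminal has a production whose RHS symbols are all nullable.

{ L, P }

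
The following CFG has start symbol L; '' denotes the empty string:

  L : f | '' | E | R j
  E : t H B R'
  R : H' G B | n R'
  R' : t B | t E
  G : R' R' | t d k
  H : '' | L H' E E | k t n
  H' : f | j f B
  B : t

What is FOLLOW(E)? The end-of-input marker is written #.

In L : E: E is at the end, add FOLLOW(L) = { #, f, j }.
In R' : t E: E is at the end, add FOLLOW(R') = { #, f, j, t }.
In H : L H' E E: add FIRST(E) = { t }.
In H : L H' E E: E is at the end, add FOLLOW(H) = { t }.
Union: FOLLOW(E) = { #, f, j, t }.

{ #, f, j, t }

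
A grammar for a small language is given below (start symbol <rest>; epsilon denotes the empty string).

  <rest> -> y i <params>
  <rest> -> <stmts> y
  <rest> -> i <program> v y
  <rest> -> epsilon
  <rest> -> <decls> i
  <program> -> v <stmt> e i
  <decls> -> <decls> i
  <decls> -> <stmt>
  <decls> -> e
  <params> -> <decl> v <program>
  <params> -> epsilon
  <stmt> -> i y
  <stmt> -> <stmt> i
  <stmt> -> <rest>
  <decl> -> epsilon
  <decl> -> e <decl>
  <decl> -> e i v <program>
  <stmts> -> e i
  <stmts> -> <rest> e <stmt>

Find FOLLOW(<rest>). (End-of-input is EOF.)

{ EOF, e, i, y }

<rest> is the start symbol, so EOF ∈ FOLLOW(<rest>).
In <stmt> -> <rest>: <rest> is at the end, add FOLLOW(<stmt>) = { e, i, y }.
In <stmts> -> <rest> e <stmt>: add FIRST(e <stmt>) = { e }.
Union: FOLLOW(<rest>) = { EOF, e, i, y }.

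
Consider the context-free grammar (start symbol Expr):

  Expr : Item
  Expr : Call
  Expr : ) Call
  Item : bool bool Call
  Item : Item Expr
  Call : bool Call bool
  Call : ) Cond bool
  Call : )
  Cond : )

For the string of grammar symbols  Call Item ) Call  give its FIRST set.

Add FIRST(Call) = { ), bool }; Call is not nullable, stop.

{ ), bool }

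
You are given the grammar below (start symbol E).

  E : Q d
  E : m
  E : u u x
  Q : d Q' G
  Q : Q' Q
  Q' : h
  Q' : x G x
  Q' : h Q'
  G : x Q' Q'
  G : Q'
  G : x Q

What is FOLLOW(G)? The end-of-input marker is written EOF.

{ d, x }

In Q : d Q' G: G is at the end, add FOLLOW(Q) = { d, x }.
In Q' : x G x: add FIRST(x) = { x }.
Union: FOLLOW(G) = { d, x }.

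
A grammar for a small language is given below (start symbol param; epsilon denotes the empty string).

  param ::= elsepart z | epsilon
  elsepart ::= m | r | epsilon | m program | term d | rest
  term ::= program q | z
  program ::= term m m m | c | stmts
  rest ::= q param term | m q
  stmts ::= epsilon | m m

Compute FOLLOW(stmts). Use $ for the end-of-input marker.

In program ::= stmts: stmts is at the end, add FOLLOW(program) = { q, z }.
Union: FOLLOW(stmts) = { q, z }.

{ q, z }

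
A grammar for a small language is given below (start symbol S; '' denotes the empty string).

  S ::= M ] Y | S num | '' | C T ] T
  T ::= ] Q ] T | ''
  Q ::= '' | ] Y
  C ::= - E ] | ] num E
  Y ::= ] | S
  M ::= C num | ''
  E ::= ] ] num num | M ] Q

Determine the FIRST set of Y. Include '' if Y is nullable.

{ -, ], num, '' }

Y ::= ] contributes {]}.
From Y ::= S: add FIRST(S) = { -, ], num, '' } (including '' since S is nullable).
Union: FIRST(Y) = { -, ], num, '' }.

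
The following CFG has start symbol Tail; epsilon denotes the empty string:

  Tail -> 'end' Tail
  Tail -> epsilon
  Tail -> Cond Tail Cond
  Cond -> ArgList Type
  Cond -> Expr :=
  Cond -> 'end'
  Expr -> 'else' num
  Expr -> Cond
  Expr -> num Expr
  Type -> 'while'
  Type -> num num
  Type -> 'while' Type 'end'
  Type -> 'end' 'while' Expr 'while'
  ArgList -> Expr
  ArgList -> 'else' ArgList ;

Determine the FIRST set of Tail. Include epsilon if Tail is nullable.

{ 'else', 'end', num, epsilon }

Tail -> 'end' Tail contributes {'end'}.
Tail -> epsilon contributes epsilon.
From Tail -> Cond Tail Cond: add FIRST(Cond) = { 'else', 'end', num }.
Union: FIRST(Tail) = { 'else', 'end', num, epsilon }.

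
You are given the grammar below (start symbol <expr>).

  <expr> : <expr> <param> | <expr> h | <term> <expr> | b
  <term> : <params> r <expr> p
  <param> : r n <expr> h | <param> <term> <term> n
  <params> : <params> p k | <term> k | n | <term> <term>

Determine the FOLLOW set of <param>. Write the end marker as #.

{ #, h, n, p, r }

In <expr> : <expr> <param>: <param> is at the end, add FOLLOW(<expr>) = { #, h, p, r }.
In <param> : <param> <term> <term> n: add FIRST(<term> <term> n) = { n }.
Union: FOLLOW(<param>) = { #, h, n, p, r }.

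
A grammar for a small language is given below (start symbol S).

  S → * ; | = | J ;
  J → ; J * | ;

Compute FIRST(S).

S → * ; contributes {*}.
S → = contributes {=}.
From S → J ;: add FIRST(J) = { ; }.
Union: FIRST(S) = { *, ;, = }.

{ *, ;, = }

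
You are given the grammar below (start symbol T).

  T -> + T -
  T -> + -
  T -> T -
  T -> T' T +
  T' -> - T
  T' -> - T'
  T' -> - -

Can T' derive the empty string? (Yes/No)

No nonterminal in this grammar is nullable.
No production of T' has an RHS whose symbols are all nullable, so T' is not nullable.

No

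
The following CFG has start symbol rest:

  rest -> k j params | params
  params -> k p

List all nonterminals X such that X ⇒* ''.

{ } (none)

No nonterminal has an empty production or an RHS whose symbols are all nullable.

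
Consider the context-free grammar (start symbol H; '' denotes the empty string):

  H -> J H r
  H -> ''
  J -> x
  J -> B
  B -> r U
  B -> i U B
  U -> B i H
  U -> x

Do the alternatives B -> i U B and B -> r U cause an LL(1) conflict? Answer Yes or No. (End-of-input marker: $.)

No

FIRST(i U B) = { i } and FIRST(r U) = { r }.
The FIRST sets are disjoint and neither alternative is nullable — no conflict.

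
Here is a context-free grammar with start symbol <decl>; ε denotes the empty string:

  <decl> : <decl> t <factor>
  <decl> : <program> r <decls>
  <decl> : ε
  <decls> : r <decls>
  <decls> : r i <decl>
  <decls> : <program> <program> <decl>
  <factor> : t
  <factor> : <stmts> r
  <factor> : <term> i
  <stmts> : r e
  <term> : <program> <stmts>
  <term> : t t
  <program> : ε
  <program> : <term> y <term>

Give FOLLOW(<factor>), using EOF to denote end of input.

In <decl> : <decl> t <factor>: <factor> is at the end, add FOLLOW(<decl>) = { EOF, t }.
Union: FOLLOW(<factor>) = { EOF, t }.

{ EOF, t }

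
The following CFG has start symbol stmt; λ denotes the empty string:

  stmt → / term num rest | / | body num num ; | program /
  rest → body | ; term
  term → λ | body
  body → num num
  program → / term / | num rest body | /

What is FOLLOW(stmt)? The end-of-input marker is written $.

{ $ }

stmt is the start symbol, so $ ∈ FOLLOW(stmt).
Union: FOLLOW(stmt) = { $ }.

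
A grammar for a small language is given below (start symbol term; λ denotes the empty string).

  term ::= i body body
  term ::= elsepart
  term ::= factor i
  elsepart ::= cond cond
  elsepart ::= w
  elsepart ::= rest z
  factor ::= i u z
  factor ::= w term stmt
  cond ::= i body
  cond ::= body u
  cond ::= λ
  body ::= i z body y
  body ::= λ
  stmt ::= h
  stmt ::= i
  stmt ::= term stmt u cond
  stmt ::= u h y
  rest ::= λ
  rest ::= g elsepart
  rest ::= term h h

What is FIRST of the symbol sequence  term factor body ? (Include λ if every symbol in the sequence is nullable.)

{ g, h, i, u, w, z }

Add FIRST(term)\{λ} = { g, h, i, u, w, z }; term is nullable, continue.
Add FIRST(factor) = { i, w }; factor is not nullable, stop.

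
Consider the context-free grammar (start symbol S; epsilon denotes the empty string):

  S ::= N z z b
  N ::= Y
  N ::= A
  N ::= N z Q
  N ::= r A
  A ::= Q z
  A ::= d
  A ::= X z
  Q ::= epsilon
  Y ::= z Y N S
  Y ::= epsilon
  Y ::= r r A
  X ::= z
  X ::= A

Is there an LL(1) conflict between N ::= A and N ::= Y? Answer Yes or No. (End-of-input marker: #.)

FIRST(A) = { d, z } and FIRST(Y) = { r, z, epsilon }.
Both contain z, so the two alternatives are not disjoint — LL(1) conflict.

Yes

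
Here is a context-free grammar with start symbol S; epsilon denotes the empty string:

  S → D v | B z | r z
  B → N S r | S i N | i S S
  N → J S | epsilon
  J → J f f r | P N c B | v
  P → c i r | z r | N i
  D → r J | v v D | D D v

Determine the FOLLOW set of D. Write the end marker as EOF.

In S → D v: add FIRST(v) = { v }.
In D → v v D: D is at the end, add FOLLOW(D) = { r, v }.
In D → D D v: add FIRST(D v) = { r, v }.
In D → D D v: add FIRST(v) = { v }.
Union: FOLLOW(D) = { r, v }.

{ r, v }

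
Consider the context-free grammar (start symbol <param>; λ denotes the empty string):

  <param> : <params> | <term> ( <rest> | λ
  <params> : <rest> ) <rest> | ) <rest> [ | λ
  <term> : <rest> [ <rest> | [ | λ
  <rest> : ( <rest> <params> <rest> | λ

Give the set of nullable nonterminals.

Directly nullable (have an λ-production): <param>, <params>, <term>, <rest>.

{ <param>, <params>, <rest>, <term> }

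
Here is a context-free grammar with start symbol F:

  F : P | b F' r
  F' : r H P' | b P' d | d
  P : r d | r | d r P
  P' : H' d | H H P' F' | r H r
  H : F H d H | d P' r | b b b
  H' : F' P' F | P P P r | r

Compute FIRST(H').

From H' : F' P' F: add FIRST(F') = { b, d, r }.
From H' : P P P r: add FIRST(P) = { d, r }.
H' : r contributes {r}.
Union: FIRST(H') = { b, d, r }.

{ b, d, r }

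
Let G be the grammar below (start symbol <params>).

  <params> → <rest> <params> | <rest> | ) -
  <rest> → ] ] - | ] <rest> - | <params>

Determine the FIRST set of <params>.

From <params> → <rest> <params>: add FIRST(<rest>) = { ), ] }.
From <params> → <rest>: add FIRST(<rest>) = { ), ] }.
<params> → ) - contributes {)}.
Union: FIRST(<params>) = { ), ] }.

{ ), ] }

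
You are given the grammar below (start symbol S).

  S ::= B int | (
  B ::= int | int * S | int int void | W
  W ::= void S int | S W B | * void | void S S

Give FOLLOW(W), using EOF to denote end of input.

{ (, *, int, void }

In B ::= W: W is at the end, add FOLLOW(B) = { (, *, int, void }.
In W ::= S W B: add FIRST(B) = { (, *, int, void }.
Union: FOLLOW(W) = { (, *, int, void }.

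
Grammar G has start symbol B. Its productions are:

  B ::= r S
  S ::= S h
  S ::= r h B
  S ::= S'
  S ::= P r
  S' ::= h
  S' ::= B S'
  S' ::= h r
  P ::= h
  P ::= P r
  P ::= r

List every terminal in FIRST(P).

{ h, r }

P ::= h contributes {h}.
From P ::= P r: add FIRST(P) = { h, r }.
P ::= r contributes {r}.
Union: FIRST(P) = { h, r }.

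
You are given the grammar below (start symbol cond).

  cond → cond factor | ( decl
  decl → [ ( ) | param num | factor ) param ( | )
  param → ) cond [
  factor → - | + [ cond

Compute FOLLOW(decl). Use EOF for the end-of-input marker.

{ EOF, ), +, -, [ }

In cond → ( decl: decl is at the end, add FOLLOW(cond) = { EOF, ), +, -, [ }.
Union: FOLLOW(decl) = { EOF, ), +, -, [ }.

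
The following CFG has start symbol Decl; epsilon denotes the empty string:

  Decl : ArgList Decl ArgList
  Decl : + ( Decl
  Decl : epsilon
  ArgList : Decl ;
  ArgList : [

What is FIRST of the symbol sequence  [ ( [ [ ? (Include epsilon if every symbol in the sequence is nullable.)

[ is a terminal; add {[} and stop.

{ [ }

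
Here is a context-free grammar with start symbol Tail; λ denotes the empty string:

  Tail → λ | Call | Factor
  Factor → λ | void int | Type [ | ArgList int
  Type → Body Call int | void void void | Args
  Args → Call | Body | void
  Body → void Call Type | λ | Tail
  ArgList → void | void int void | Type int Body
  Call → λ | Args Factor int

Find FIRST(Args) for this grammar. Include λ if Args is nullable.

From Args → Call: add FIRST(Call) = { [, int, void, λ } (including λ since Call is nullable).
From Args → Body: add FIRST(Body) = { [, int, void, λ } (including λ since Body is nullable).
Args → void contributes {void}.
Union: FIRST(Args) = { [, int, void, λ }.

{ [, int, void, λ }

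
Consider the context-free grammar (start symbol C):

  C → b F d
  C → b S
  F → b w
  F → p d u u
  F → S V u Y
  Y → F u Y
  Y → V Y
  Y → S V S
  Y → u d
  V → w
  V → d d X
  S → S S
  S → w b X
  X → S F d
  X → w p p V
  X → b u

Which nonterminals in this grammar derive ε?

No nonterminal has an empty production or an RHS whose symbols are all nullable.

{ } (none)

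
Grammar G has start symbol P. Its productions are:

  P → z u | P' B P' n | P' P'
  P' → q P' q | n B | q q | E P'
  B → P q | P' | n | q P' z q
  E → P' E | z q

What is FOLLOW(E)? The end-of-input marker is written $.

{ n, q, z }

In P' → E P': add FIRST(P') = { n, q, z }.
In E → P' E: E is at the end, add FOLLOW(E) = { n, q, z }.
Union: FOLLOW(E) = { n, q, z }.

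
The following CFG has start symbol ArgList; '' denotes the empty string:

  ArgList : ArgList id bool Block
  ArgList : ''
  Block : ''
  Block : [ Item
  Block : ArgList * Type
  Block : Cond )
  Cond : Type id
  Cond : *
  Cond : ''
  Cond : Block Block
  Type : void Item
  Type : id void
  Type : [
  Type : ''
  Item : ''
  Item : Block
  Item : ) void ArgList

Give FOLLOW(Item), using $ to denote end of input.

In Block : [ Item: Item is at the end, add FOLLOW(Block) = { $, ), *, [, id, void }.
In Type : void Item: Item is at the end, add FOLLOW(Type) = { $, ), *, [, id, void }.
Union: FOLLOW(Item) = { $, ), *, [, id, void }.

{ $, ), *, [, id, void }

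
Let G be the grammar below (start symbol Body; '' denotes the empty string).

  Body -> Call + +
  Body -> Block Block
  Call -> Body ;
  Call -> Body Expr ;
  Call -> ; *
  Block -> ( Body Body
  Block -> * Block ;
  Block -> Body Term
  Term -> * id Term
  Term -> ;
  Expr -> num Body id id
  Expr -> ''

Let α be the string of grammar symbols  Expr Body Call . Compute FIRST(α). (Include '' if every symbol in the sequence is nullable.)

Add FIRST(Expr)\{''} = { num }; Expr is nullable, continue.
Add FIRST(Body) = { (, *, ; }; Body is not nullable, stop.

{ (, *, ;, num }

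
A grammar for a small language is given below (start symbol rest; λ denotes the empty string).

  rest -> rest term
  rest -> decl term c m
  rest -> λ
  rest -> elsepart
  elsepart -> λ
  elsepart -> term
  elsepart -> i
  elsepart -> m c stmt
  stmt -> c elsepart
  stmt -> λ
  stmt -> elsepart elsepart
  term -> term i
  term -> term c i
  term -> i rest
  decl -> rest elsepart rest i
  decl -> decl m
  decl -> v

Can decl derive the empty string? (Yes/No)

Nullable nonterminals: elsepart, rest, stmt.
No production of decl has an RHS whose symbols are all nullable, so decl is not nullable.

No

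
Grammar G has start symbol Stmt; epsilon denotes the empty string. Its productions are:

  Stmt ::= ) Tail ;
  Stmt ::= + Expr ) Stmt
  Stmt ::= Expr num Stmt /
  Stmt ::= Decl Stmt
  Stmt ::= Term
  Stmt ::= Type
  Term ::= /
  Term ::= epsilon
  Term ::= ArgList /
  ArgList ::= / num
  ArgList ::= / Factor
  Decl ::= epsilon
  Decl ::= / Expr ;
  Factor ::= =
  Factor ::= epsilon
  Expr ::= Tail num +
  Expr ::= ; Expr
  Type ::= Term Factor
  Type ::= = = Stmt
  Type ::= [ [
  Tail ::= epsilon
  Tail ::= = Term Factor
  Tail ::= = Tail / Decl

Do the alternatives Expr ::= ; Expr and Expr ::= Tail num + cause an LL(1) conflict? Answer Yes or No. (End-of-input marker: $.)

FIRST(; Expr) = { ; } and FIRST(Tail num +) = { =, num }.
The FIRST sets are disjoint and neither alternative is nullable — no conflict.

No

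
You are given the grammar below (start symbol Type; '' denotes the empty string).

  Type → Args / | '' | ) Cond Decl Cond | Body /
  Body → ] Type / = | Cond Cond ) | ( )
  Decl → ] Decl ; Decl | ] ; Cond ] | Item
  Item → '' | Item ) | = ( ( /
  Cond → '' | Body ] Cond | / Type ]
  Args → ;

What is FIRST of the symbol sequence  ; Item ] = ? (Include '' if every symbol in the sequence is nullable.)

; is a terminal; add {;} and stop.

{ ; }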